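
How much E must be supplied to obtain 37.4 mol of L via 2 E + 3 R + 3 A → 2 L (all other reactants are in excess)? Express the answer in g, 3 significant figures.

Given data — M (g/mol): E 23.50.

879 g

n(L) = 37.40 mol
n(E) = (2/2) × 37.40 = 37.40 mol
mass = 37.40 × 23.50 = 878.9 g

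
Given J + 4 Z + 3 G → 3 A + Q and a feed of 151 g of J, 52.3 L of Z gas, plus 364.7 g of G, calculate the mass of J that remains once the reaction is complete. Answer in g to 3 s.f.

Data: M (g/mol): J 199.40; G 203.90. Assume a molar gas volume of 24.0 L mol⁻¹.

42.4 g

n(J) = 151.0 / 199.40 = 0.7573 mol
n(Z) = 52.30 / 24.0 = 2.179 mol
n(G) = 364.7 / 203.90 = 1.789 mol
n/ν for J = 0.7573/1 = 0.7573
n/ν for Z = 2.179/4 = 0.5448
n/ν for G = 1.789/3 = 0.5963
Smallest n/ν is Z → limiting reagent.
J consumed = (1/4) × 2.179 = 0.5448 mol
J remaining = 0.7573 − 0.5448 = 0.2125 mol
mass = 0.2125 × 199.40 = 42.37 g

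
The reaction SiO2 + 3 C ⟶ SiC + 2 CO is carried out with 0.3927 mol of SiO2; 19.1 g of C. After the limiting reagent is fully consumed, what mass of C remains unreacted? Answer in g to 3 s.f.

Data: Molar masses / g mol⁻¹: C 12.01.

n(SiO2) = 0.3927 mol
n(C) = 19.10 / 12.01 = 1.590 mol
n/ν → SiO2: 0.3927, C: 0.5300; SiO2 is limiting.
C consumed = (3/1) × 0.3927 = 1.178 mol
C remaining = 1.590 − 1.178 = 0.4120 mol
mass = 0.4120 × 12.01 = 4.948 g

4.95 g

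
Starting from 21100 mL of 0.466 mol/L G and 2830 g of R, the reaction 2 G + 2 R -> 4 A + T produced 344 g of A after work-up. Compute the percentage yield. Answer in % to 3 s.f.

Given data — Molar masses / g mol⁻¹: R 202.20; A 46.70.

n(G) = 0.466 × 21100/1000 = 9.833 mol
n(R) = 2830 / 202.20 = 14.00 mol
n/ν → G: 4.917, R: 7.000; G is limiting.
theoretical n(A) = (4/2) × 9.833 = 19.67 mol → 918.6 g
% yield = 344 / 918.6 × 100 = 37.45 %

37.5 %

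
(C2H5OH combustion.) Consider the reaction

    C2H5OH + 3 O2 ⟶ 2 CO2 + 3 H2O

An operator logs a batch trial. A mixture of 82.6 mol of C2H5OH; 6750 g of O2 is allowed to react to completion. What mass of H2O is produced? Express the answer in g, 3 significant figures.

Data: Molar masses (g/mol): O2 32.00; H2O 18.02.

3800 g

n(C2H5OH) = 82.60 mol
n(O2) = 6750 / 32.00 = 210.9 mol
n/ν for C2H5OH = 82.60/1 = 82.60
n/ν for O2 = 210.9/3 = 70.30
Smallest n/ν is O2 → limiting reagent.
n(H2O) = (3/3) × 210.9 = 210.9 mol
mass = 210.9 × 18.02 = 3800 g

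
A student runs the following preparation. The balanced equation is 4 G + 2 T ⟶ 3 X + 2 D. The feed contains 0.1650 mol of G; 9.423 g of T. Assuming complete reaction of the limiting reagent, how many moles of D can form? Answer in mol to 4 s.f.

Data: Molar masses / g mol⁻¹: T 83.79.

n(G) = 0.1650 mol
n(T) = 9.423 / 83.79 = 0.1125 mol
n/ν for G = 0.1650/4 = 0.04125
n/ν for T = 0.1125/2 = 0.05625
Smallest n/ν is G → limiting reagent.
n(D) = (2/4) × 0.1650 = 0.08250 mol

0.08250 mol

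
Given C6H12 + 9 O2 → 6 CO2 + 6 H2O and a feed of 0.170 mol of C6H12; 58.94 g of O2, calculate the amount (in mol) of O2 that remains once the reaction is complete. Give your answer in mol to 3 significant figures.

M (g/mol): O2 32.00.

n(C6H12) = 0.1700 mol
n(O2) = 58.94 / 32.00 = 1.842 mol
n/ν → C6H12: 0.1700, O2: 0.2047; C6H12 is limiting.
O2 consumed = (9/1) × 0.1700 = 1.530 mol
O2 remaining = 1.842 − 1.530 = 0.3120 mol

0.312 mol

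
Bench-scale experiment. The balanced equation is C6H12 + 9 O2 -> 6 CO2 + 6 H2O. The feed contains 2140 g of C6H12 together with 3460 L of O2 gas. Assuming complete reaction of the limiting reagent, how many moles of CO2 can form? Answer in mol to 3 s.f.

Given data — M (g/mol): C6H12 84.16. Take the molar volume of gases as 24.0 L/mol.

n(C6H12) = 2140 / 84.16 = 25.43 mol
n(O2) = 3460 / 24.0 = 144.2 mol
n/ν for C6H12 = 25.43/1 = 25.43
n/ν for O2 = 144.2/9 = 16.02
Smallest n/ν is O2 → limiting reagent.
n(CO2) = (6/9) × 144.2 = 96.13 mol

96.1 mol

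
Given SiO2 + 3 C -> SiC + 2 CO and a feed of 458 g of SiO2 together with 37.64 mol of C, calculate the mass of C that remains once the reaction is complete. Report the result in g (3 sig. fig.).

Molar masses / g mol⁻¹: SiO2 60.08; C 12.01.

177 g

n(SiO2) = 458.0 / 60.08 = 7.623 mol
n(C) = 37.64 mol
n/ν for SiO2 = 7.623/1 = 7.623
n/ν for C = 37.64/3 = 12.55
Smallest n/ν is SiO2 → limiting reagent.
C consumed = (3/1) × 7.623 = 22.87 mol
C remaining = 37.64 − 22.87 = 14.77 mol
mass = 14.77 × 12.01 = 177.4 g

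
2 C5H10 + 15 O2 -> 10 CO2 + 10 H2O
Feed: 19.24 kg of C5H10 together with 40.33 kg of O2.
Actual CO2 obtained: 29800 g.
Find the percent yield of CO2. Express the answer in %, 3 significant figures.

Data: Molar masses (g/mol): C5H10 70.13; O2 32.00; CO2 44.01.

n(C5H10) = 19.24×1000 / 70.13 = 274.3 mol
n(O2) = 40.33×1000 / 32.00 = 1260 mol
n/ν for C5H10 = 274.3/2 = 137.2
n/ν for O2 = 1260/15 = 84.00
Smallest n/ν is O2 → limiting reagent.
theoretical n(CO2) = (10/15) × 1260 = 840.0 mol → 36970 g
% yield = 29800 / 36970 × 100 = 80.61 %

80.6 %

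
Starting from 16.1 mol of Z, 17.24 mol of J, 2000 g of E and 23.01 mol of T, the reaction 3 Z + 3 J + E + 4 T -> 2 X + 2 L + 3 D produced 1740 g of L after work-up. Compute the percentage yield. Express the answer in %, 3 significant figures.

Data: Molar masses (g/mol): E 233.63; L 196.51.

n(Z) = 16.10 mol
n(J) = 17.24 mol
n(E) = 2000 / 233.63 = 8.561 mol
n(T) = 23.01 mol
n/ν for Z = 16.10/3 = 5.367
n/ν for J = 17.24/3 = 5.747
n/ν for E = 8.561/1 = 8.561
n/ν for T = 23.01/4 = 5.753
Smallest n/ν is Z → limiting reagent.
theoretical n(L) = (2/3) × 16.10 = 10.73 mol → 2109 g
% yield = 1740 / 2109 × 100 = 82.50 %

82.5 %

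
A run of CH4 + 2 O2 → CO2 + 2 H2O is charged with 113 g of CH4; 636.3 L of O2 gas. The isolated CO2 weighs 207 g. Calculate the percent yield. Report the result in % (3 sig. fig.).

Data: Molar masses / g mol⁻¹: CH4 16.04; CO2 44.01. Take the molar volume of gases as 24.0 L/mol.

n(CH4) = 113.0 / 16.04 = 7.045 mol
n(O2) = 636.3 / 24.0 = 26.51 mol
n/ν for CH4 = 7.045/1 = 7.045
n/ν for O2 = 26.51/2 = 13.26
Smallest n/ν is CH4 → limiting reagent.
theoretical n(CO2) = (1/1) × 7.045 = 7.045 mol → 310.1 g
% yield = 207 / 310.1 × 100 = 66.75 %

66.8 %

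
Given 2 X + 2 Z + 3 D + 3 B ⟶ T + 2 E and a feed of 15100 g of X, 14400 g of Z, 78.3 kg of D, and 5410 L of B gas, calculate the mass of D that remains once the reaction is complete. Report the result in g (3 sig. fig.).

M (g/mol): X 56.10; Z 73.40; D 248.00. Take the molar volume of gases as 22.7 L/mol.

n(X) = 15100 / 56.10 = 269.2 mol
n(Z) = 14400 / 73.40 = 196.2 mol
n(D) = 78.30×1000 / 248.00 = 315.7 mol
n(B) = 5410 / 22.7 = 238.3 mol
n/ν → X: 134.6, Z: 98.10, D: 105.2, B: 79.43; B is limiting.
D consumed = (3/3) × 238.3 = 238.3 mol
D remaining = 315.7 − 238.3 = 77.40 mol
mass = 77.40 × 248.00 = 19200 g

19200 g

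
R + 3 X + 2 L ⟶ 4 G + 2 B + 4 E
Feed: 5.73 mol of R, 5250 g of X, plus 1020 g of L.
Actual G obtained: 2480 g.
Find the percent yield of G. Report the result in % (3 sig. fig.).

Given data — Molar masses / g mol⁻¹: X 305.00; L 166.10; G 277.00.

72.9 %

n(R) = 5.730 mol
n(X) = 5250 / 305.00 = 17.21 mol
n(L) = 1020 / 166.10 = 6.141 mol
n/ν for R = 5.730/1 = 5.730
n/ν for X = 17.21/3 = 5.737
n/ν for L = 6.141/2 = 3.071
Smallest n/ν is L → limiting reagent.
theoretical n(G) = (4/2) × 6.141 = 12.28 mol → 3402 g
% yield = 2480 / 3402 × 100 = 72.90 %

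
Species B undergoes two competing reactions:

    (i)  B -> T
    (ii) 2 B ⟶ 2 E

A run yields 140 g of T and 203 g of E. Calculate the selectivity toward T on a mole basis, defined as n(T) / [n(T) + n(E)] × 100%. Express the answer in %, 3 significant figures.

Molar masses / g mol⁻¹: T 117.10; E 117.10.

40.8 %

n(T) = 140 / 117.10 = 1.196 mol
n(E) = 203 / 117.10 = 1.734 mol
selectivity = 1.196/(1.196+1.734) × 100 = 40.82 %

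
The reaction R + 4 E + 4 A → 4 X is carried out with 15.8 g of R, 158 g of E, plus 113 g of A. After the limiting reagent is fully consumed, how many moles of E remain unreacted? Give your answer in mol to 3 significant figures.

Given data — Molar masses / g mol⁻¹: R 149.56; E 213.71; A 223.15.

0.317 mol

n(R) = 15.80 / 149.56 = 0.1056 mol
n(E) = 158.0 / 213.71 = 0.7393 mol
n(A) = 113.0 / 223.15 = 0.5064 mol
n/ν → R: 0.1056, E: 0.1848, A: 0.1266; R is limiting.
E consumed = (4/1) × 0.1056 = 0.4224 mol
E remaining = 0.7393 − 0.4224 = 0.3169 mol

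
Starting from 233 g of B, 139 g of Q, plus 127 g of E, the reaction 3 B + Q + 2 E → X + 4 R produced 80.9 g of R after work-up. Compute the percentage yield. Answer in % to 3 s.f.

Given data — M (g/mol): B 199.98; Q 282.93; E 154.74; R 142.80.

36.5 %

n(B) = 233.0 / 199.98 = 1.165 mol
n(Q) = 139.0 / 282.93 = 0.4913 mol
n(E) = 127.0 / 154.74 = 0.8207 mol
n/ν for B = 1.165/3 = 0.3883
n/ν for Q = 0.4913/1 = 0.4913
n/ν for E = 0.8207/2 = 0.4104
Smallest n/ν is B → limiting reagent.
theoretical n(R) = (4/3) × 1.165 = 1.553 mol → 221.8 g
% yield = 80.9 / 221.8 × 100 = 36.47 %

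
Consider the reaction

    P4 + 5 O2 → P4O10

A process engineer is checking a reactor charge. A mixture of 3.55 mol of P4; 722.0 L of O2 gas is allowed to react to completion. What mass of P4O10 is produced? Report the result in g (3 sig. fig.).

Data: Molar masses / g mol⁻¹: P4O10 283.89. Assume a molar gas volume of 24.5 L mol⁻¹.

n(P4) = 3.550 mol
n(O2) = 722.0 / 24.5 = 29.47 mol
n/ν → P4: 3.550, O2: 5.894; P4 is limiting.
n(P4O10) = (1/1) × 3.550 = 3.550 mol
mass = 3.550 × 283.89 = 1008 g

1010 g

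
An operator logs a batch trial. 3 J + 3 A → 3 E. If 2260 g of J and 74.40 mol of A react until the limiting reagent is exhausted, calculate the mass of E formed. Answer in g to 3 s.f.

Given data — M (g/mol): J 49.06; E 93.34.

n(J) = 2260 / 49.06 = 46.07 mol
n(A) = 74.40 mol
n/ν for J = 46.07/3 = 15.36
n/ν for A = 74.40/3 = 24.80
Smallest n/ν is J → limiting reagent.
n(E) = (3/3) × 46.07 = 46.07 mol
mass = 46.07 × 93.34 = 4300 g

4300 g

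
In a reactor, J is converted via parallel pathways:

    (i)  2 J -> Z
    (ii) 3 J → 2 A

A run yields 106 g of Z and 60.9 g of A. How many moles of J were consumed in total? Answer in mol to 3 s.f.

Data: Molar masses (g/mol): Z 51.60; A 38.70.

6.47 mol

n(Z) = 106 / 51.60 = 2.054 mol
n(A) = 60.9 / 38.70 = 1.574 mol
n(J) via (i) = (2/1)×2.054 = 4.108 mol
n(J) via (ii) = (3/2)×1.574 = 2.361 mol
total n(J) = 4.108 + 2.361 = 6.469 mol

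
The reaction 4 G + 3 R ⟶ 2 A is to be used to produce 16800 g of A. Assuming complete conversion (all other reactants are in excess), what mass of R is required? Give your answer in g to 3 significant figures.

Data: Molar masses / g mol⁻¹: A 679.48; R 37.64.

n(A) = 16800 / 679.48 = 24.72 mol
n(R) = (3/2) × 24.72 = 37.08 mol
mass = 37.08 × 37.64 = 1396 g

1400 g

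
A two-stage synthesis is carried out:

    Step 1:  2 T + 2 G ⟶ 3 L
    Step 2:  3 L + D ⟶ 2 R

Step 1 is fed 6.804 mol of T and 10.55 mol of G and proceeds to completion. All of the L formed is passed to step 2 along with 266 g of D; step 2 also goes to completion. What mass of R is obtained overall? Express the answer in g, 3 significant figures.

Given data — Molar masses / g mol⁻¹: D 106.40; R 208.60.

1040 g

Step 1:
n(T) = 6.804 mol
n(G) = 10.55 mol
n/ν → T: 3.402, G: 5.275; T is limiting.
n(L) produced = (3/2) × 6.804 = 10.21 mol
Step 2:
n(L) available = 10.21 mol
n(D) = 266.0 / 106.40 = 2.500 mol
n/ν → L: 3.403, D: 2.500; D is limiting.
n(R) = (2/1) × 2.500 = 5.000 mol
mass = 5.000 × 208.60 = 1043 g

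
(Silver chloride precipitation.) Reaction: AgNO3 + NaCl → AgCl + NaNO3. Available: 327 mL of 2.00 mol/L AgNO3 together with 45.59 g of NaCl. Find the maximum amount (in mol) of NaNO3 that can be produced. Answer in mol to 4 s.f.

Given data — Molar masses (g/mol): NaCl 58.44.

0.6540 mol

n(AgNO3) = 2.00 × 327.0/1000 = 0.6540 mol
n(NaCl) = 45.59 / 58.44 = 0.7801 mol
n/ν for AgNO3 = 0.6540/1 = 0.6540
n/ν for NaCl = 0.7801/1 = 0.7801
Smallest n/ν is AgNO3 → limiting reagent.
n(NaNO3) = (1/1) × 0.6540 = 0.6540 mol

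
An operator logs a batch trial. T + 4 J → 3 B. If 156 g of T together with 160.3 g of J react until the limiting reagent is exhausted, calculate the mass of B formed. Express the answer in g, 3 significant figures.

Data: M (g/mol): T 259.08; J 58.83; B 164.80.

298 g

n(T) = 156.0 / 259.08 = 0.6021 mol
n(J) = 160.3 / 58.83 = 2.725 mol
n/ν for T = 0.6021/1 = 0.6021
n/ν for J = 2.725/4 = 0.6813
Smallest n/ν is T → limiting reagent.
n(B) = (3/1) × 0.6021 = 1.806 mol
mass = 1.806 × 164.80 = 297.6 g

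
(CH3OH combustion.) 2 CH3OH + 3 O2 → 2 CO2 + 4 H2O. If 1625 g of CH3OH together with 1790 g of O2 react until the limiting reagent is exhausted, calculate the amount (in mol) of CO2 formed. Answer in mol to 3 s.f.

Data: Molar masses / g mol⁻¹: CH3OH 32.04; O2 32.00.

37.3 mol

n(CH3OH) = 1625 / 32.04 = 50.72 mol
n(O2) = 1790 / 32.00 = 55.94 mol
n/ν for CH3OH = 50.72/2 = 25.36
n/ν for O2 = 55.94/3 = 18.65
Smallest n/ν is O2 → limiting reagent.
n(CO2) = (2/3) × 55.94 = 37.29 mol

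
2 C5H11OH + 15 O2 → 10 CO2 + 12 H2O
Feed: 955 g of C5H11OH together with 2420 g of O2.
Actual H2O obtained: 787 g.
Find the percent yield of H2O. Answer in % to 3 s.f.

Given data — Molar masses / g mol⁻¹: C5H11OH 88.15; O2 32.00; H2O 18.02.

n(C5H11OH) = 955.0 / 88.15 = 10.83 mol
n(O2) = 2420 / 32.00 = 75.63 mol
n/ν for C5H11OH = 10.83/2 = 5.415
n/ν for O2 = 75.63/15 = 5.042
Smallest n/ν is O2 → limiting reagent.
theoretical n(H2O) = (12/15) × 75.63 = 60.50 mol → 1090 g
% yield = 787 / 1090 × 100 = 72.20 %

72.2 %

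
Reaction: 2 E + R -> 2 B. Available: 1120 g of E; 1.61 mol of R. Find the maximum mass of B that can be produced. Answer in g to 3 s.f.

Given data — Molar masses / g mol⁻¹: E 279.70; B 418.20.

1350 g

n(E) = 1120 / 279.70 = 4.004 mol
n(R) = 1.610 mol
n/ν for E = 4.004/2 = 2.002
n/ν for R = 1.610/1 = 1.610
Smallest n/ν is R → limiting reagent.
n(B) = (2/1) × 1.610 = 3.220 mol
mass = 3.220 × 418.20 = 1347 g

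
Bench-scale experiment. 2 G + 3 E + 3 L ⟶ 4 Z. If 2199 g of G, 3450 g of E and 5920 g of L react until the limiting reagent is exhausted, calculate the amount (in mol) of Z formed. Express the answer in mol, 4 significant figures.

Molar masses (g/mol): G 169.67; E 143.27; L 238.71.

25.92 mol

n(G) = 2199 / 169.67 = 12.96 mol
n(E) = 3450 / 143.27 = 24.08 mol
n(L) = 5920 / 238.71 = 24.80 mol
n/ν for G = 12.96/2 = 6.480
n/ν for E = 24.08/3 = 8.027
n/ν for L = 24.80/3 = 8.267
Smallest n/ν is G → limiting reagent.
n(Z) = (4/2) × 12.96 = 25.92 mol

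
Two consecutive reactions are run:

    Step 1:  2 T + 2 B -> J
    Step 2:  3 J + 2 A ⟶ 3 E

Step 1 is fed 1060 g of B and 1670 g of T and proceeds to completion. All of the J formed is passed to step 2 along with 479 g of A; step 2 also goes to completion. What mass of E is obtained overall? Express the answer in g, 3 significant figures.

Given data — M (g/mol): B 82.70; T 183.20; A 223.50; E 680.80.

2190 g

Step 1:
n(B) = 1060 / 82.70 = 12.82 mol
n(T) = 1670 / 183.20 = 9.116 mol
n/ν for B = 12.82/2 = 6.410
n/ν for T = 9.116/2 = 4.558
Smallest n/ν is T → limiting reagent.
n(J) produced = (1/2) × 9.116 = 4.558 mol
Step 2:
n(J) available = 4.558 mol
n(A) = 479.0 / 223.50 = 2.143 mol
n/ν for J = 4.558/3 = 1.519
n/ν for A = 2.143/2 = 1.072
Smallest n/ν is A → limiting reagent.
n(E) = (3/2) × 2.143 = 3.215 mol
mass = 3.215 × 680.80 = 2189 g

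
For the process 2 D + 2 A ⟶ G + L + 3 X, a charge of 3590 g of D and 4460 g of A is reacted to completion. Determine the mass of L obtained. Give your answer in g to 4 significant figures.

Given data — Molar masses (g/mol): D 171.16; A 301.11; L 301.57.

2233 g

n(D) = 3590 / 171.16 = 20.97 mol
n(A) = 4460 / 301.11 = 14.81 mol
n/ν → D: 10.49, A: 7.405; A is limiting.
n(L) = (1/2) × 14.81 = 7.405 mol
mass = 7.405 × 301.57 = 2233 g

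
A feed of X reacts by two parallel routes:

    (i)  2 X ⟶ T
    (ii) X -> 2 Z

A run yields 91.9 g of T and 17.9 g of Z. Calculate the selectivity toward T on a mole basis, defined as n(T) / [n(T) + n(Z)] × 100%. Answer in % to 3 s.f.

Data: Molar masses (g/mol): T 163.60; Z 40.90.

56.2 %

n(T) = 91.9 / 163.60 = 0.5617 mol
n(Z) = 17.9 / 40.90 = 0.4377 mol
selectivity = 0.5617/(0.5617+0.4377) × 100 = 56.20 %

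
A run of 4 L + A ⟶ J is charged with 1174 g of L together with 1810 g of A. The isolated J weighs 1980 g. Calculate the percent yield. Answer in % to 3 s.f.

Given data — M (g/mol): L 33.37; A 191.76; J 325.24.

69.2 %

n(L) = 1174 / 33.37 = 35.18 mol
n(A) = 1810 / 191.76 = 9.439 mol
n/ν for L = 35.18/4 = 8.795
n/ν for A = 9.439/1 = 9.439
Smallest n/ν is L → limiting reagent.
theoretical n(J) = (1/4) × 35.18 = 8.795 mol → 2860 g
% yield = 1980 / 2860 × 100 = 69.23 %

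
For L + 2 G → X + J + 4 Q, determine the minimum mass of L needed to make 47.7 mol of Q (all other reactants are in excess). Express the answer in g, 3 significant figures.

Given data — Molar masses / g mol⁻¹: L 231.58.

n(Q) = 47.70 mol
n(L) = (1/4) × 47.70 = 11.93 mol
mass = 11.93 × 231.58 = 2763 g

2760 g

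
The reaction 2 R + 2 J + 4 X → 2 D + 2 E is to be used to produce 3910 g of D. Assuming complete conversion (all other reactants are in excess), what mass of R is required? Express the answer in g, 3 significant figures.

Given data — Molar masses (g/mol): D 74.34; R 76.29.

n(D) = 3910 / 74.34 = 52.60 mol
n(R) = (2/2) × 52.60 = 52.60 mol
mass = 52.60 × 76.29 = 4013 g

4010 g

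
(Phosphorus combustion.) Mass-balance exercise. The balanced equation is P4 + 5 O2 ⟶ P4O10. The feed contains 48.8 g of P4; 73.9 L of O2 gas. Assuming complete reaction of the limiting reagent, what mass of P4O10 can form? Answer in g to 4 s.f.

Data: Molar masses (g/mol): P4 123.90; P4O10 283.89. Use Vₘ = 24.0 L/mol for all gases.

n(P4) = 48.80 / 123.90 = 0.3939 mol
n(O2) = 73.90 / 24.0 = 3.079 mol
n/ν → P4: 0.3939, O2: 0.6158; P4 is limiting.
n(P4O10) = (1/1) × 0.3939 = 0.3939 mol
mass = 0.3939 × 283.89 = 111.8 g

111.8 g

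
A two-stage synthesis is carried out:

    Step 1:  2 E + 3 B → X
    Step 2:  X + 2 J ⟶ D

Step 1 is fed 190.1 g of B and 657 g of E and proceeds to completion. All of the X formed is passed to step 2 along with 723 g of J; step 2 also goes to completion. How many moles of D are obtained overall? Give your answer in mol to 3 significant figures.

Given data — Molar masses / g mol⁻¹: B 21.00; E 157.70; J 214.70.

Step 1:
n(B) = 190.1 / 21.00 = 9.052 mol
n(E) = 657.0 / 157.70 = 4.166 mol
n/ν → B: 3.017, E: 2.083; E is limiting.
n(X) produced = (1/2) × 4.166 = 2.083 mol
Step 2:
n(X) available = 2.083 mol
n(J) = 723.0 / 214.70 = 3.367 mol
n/ν → X: 2.083, J: 1.684; J is limiting.
n(D) = (1/2) × 3.367 = 1.684 mol

1.68 mol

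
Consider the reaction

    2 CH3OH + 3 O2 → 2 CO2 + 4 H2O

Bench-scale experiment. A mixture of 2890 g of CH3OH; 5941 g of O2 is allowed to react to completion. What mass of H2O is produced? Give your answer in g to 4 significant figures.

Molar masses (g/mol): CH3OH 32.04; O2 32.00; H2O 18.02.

n(CH3OH) = 2890 / 32.04 = 90.20 mol
n(O2) = 5941 / 32.00 = 185.7 mol
n/ν for CH3OH = 90.20/2 = 45.10
n/ν for O2 = 185.7/3 = 61.90
Smallest n/ν is CH3OH → limiting reagent.
n(H2O) = (4/2) × 90.20 = 180.4 mol
mass = 180.4 × 18.02 = 3251 g

3251 g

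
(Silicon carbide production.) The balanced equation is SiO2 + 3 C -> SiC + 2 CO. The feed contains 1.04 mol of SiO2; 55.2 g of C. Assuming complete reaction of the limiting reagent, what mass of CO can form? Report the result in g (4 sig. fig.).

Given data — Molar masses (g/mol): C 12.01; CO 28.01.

n(SiO2) = 1.040 mol
n(C) = 55.20 / 12.01 = 4.596 mol
n/ν for SiO2 = 1.040/1 = 1.040
n/ν for C = 4.596/3 = 1.532
Smallest n/ν is SiO2 → limiting reagent.
n(CO) = (2/1) × 1.040 = 2.080 mol
mass = 2.080 × 28.01 = 58.26 g

58.26 g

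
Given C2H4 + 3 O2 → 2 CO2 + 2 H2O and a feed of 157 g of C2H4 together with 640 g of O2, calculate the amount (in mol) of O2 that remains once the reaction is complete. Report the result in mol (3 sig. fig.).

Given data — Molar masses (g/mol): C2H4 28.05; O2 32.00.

n(C2H4) = 157.0 / 28.05 = 5.597 mol
n(O2) = 640.0 / 32.00 = 20.00 mol
n/ν for C2H4 = 5.597/1 = 5.597
n/ν for O2 = 20.00/3 = 6.667
Smallest n/ν is C2H4 → limiting reagent.
O2 consumed = (3/1) × 5.597 = 16.79 mol
O2 remaining = 20.00 − 16.79 = 3.210 mol

3.21 mol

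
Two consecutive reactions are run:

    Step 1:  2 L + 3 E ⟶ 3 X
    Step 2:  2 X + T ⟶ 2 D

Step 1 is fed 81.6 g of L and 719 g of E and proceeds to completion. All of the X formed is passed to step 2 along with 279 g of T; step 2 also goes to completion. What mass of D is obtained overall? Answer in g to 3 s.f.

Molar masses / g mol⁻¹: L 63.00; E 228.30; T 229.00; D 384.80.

748 g

Step 1:
n(L) = 81.60 / 63.00 = 1.295 mol
n(E) = 719.0 / 228.30 = 3.149 mol
n/ν → L: 0.6475, E: 1.050; L is limiting.
n(X) produced = (3/2) × 1.295 = 1.943 mol
Step 2:
n(X) available = 1.943 mol
n(T) = 279.0 / 229.00 = 1.218 mol
n/ν → X: 0.9715, T: 1.218; X is limiting.
n(D) = (2/2) × 1.943 = 1.943 mol
mass = 1.943 × 384.80 = 747.7 g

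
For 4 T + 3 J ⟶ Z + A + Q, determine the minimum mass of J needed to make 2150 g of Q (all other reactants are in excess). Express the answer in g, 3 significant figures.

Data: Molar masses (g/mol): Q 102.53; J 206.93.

13000 g

n(Q) = 2150 / 102.53 = 20.97 mol
n(J) = (3/1) × 20.97 = 62.91 mol
mass = 62.91 × 206.93 = 13020 g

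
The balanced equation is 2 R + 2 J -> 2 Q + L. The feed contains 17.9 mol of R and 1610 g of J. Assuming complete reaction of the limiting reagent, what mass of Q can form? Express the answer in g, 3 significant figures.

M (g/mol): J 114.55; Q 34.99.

492 g

n(R) = 17.90 mol
n(J) = 1610 / 114.55 = 14.05 mol
n/ν for R = 17.90/2 = 8.950
n/ν for J = 14.05/2 = 7.025
Smallest n/ν is J → limiting reagent.
n(Q) = (2/2) × 14.05 = 14.05 mol
mass = 14.05 × 34.99 = 491.6 g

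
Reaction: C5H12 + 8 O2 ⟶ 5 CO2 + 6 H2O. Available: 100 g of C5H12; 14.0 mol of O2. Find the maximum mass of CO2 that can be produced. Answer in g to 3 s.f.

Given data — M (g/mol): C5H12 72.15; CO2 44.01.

n(C5H12) = 100.0 / 72.15 = 1.386 mol
n(O2) = 14.00 mol
n/ν for C5H12 = 1.386/1 = 1.386
n/ν for O2 = 14.00/8 = 1.750
Smallest n/ν is C5H12 → limiting reagent.
n(CO2) = (5/1) × 1.386 = 6.930 mol
mass = 6.930 × 44.01 = 305.0 g

305 g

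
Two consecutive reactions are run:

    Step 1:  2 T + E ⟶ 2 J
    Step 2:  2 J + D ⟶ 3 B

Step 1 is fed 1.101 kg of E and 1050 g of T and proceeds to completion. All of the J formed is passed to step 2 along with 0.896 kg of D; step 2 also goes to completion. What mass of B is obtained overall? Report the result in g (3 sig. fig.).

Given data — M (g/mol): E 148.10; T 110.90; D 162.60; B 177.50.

2520 g

Step 1:
n(E) = 1.101×1000 / 148.10 = 7.434 mol
n(T) = 1050 / 110.90 = 9.468 mol
n/ν → E: 7.434, T: 4.734; T is limiting.
n(J) produced = (2/2) × 9.468 = 9.468 mol
Step 2:
n(J) available = 9.468 mol
n(D) = 0.8960×1000 / 162.60 = 5.510 mol
n/ν → J: 4.734, D: 5.510; J is limiting.
n(B) = (3/2) × 9.468 = 14.20 mol
mass = 14.20 × 177.50 = 2521 g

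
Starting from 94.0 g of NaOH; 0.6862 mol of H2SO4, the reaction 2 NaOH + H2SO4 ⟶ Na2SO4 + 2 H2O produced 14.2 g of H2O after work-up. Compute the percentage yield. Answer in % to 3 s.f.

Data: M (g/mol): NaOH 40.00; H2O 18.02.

n(NaOH) = 94.00 / 40.00 = 2.350 mol
n(H2SO4) = 0.6862 mol
n/ν for NaOH = 2.350/2 = 1.175
n/ν for H2SO4 = 0.6862/1 = 0.6862
Smallest n/ν is H2SO4 → limiting reagent.
theoretical n(H2O) = (2/1) × 0.6862 = 1.372 mol → 24.72 g
% yield = 14.2 / 24.72 × 100 = 57.44 %

57.4 %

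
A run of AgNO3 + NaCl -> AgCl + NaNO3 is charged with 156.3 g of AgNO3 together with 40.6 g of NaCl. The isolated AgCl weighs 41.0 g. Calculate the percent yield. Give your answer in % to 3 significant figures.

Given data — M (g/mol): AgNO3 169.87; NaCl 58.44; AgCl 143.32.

n(AgNO3) = 156.3 / 169.87 = 0.9201 mol
n(NaCl) = 40.60 / 58.44 = 0.6947 mol
n/ν → AgNO3: 0.9201, NaCl: 0.6947; NaCl is limiting.
theoretical n(AgCl) = (1/1) × 0.6947 = 0.6947 mol → 99.56 g
% yield = 41.0 / 99.56 × 100 = 41.18 %

41.2 %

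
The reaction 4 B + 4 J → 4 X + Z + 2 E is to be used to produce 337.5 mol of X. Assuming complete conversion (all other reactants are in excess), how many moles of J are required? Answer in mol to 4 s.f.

337.5 mol

n(X) = 337.5 mol
n(J) = (4/4) × 337.5 = 337.5 mol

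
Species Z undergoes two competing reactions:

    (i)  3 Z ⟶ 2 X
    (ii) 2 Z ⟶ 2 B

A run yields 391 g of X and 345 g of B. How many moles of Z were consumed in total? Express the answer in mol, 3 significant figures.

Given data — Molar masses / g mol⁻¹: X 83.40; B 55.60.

n(X) = 391 / 83.40 = 4.688 mol
n(B) = 345 / 55.60 = 6.205 mol
n(Z) via (i) = (3/2)×4.688 = 7.032 mol
n(Z) via (ii) = (2/2)×6.205 = 6.205 mol
total n(Z) = 7.032 + 6.205 = 13.24 mol

13.2 mol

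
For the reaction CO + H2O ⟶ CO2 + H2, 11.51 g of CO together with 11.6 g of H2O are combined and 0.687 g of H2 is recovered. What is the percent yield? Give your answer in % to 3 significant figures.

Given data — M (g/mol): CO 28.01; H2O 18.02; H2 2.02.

n(CO) = 11.51 / 28.01 = 0.4109 mol
n(H2O) = 11.60 / 18.02 = 0.6437 mol
n/ν → CO: 0.4109, H2O: 0.6437; CO is limiting.
theoretical n(H2) = (1/1) × 0.4109 = 0.4109 mol → 0.8300 g
% yield = 0.687 / 0.8300 × 100 = 82.77 %

82.8 %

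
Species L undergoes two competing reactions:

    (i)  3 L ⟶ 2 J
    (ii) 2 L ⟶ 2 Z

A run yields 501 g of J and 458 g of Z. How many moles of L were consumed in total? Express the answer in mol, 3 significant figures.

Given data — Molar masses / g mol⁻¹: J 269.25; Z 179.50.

n(J) = 501 / 269.25 = 1.861 mol
n(Z) = 458 / 179.50 = 2.552 mol
n(L) via (i) = (3/2)×1.861 = 2.792 mol
n(L) via (ii) = (2/2)×2.552 = 2.552 mol
total n(L) = 2.792 + 2.552 = 5.344 mol

5.34 mol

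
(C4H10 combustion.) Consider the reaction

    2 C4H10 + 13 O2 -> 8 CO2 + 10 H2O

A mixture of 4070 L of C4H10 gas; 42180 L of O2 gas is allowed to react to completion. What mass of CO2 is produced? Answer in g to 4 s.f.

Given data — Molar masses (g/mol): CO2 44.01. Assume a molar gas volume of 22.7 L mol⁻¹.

n(C4H10) = 4070 / 22.7 = 179.3 mol
n(O2) = 42180 / 22.7 = 1858 mol
n/ν for C4H10 = 179.3/2 = 89.65
n/ν for O2 = 1858/13 = 142.9
Smallest n/ν is C4H10 → limiting reagent.
n(CO2) = (8/2) × 179.3 = 717.2 mol
mass = 717.2 × 44.01 = 31560 g

31560 g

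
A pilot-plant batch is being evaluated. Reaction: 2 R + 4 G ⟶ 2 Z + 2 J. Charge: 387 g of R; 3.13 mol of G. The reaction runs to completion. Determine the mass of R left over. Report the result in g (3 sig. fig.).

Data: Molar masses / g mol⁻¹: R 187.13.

n(R) = 387.0 / 187.13 = 2.068 mol
n(G) = 3.130 mol
n/ν for R = 2.068/2 = 1.034
n/ν for G = 3.130/4 = 0.7825
Smallest n/ν is G → limiting reagent.
R consumed = (2/4) × 3.130 = 1.565 mol
R remaining = 2.068 − 1.565 = 0.5030 mol
mass = 0.5030 × 187.13 = 94.13 g

94.1 g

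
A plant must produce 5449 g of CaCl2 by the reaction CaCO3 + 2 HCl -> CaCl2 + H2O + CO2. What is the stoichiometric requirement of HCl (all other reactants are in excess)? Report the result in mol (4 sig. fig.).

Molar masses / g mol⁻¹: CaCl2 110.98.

98.20 mol

n(CaCl2) = 5449 / 110.98 = 49.10 mol
n(HCl) = (2/1) × 49.10 = 98.20 mol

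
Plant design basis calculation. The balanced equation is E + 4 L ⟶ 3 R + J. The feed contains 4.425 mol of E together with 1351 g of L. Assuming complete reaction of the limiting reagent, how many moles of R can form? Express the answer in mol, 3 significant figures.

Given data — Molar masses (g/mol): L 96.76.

n(E) = 4.425 mol
n(L) = 1351 / 96.76 = 13.96 mol
n/ν for E = 4.425/1 = 4.425
n/ν for L = 13.96/4 = 3.490
Smallest n/ν is L → limiting reagent.
n(R) = (3/4) × 13.96 = 10.47 mol

10.5 mol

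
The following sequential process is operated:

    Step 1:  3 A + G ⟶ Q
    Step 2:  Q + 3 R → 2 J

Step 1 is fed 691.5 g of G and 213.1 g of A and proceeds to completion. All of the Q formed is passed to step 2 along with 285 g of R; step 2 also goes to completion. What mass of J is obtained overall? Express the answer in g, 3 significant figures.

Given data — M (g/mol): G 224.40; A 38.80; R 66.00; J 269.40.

776 g

Step 1:
n(G) = 691.5 / 224.40 = 3.082 mol
n(A) = 213.1 / 38.80 = 5.492 mol
n/ν for G = 3.082/1 = 3.082
n/ν for A = 5.492/3 = 1.831
Smallest n/ν is A → limiting reagent.
n(Q) produced = (1/3) × 5.492 = 1.831 mol
Step 2:
n(Q) available = 1.831 mol
n(R) = 285.0 / 66.00 = 4.318 mol
n/ν for Q = 1.831/1 = 1.831
n/ν for R = 4.318/3 = 1.439
Smallest n/ν is R → limiting reagent.
n(J) = (2/3) × 4.318 = 2.879 mol
mass = 2.879 × 269.40 = 775.6 g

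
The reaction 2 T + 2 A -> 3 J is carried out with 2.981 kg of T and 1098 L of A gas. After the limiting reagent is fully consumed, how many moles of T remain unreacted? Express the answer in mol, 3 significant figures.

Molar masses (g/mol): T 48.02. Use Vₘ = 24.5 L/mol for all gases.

n(T) = 2.981×1000 / 48.02 = 62.08 mol
n(A) = 1098 / 24.5 = 44.82 mol
n/ν for T = 62.08/2 = 31.04
n/ν for A = 44.82/2 = 22.41
Smallest n/ν is A → limiting reagent.
T consumed = (2/2) × 44.82 = 44.82 mol
T remaining = 62.08 − 44.82 = 17.26 mol

17.3 mol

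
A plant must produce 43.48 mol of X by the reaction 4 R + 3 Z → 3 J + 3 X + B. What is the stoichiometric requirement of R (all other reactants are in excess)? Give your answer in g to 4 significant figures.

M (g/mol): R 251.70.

n(X) = 43.48 mol
n(R) = (4/3) × 43.48 = 57.97 mol
mass = 57.97 × 251.70 = 14590 g

14590 g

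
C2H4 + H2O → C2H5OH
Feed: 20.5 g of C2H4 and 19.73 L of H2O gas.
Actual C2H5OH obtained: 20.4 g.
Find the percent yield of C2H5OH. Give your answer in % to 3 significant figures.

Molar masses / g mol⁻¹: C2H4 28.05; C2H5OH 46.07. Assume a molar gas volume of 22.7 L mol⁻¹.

n(C2H4) = 20.50 / 28.05 = 0.7308 mol
n(H2O) = 19.73 / 22.7 = 0.8692 mol
n/ν → C2H4: 0.7308, H2O: 0.8692; C2H4 is limiting.
theoretical n(C2H5OH) = (1/1) × 0.7308 = 0.7308 mol → 33.67 g
% yield = 20.4 / 33.67 × 100 = 60.59 %

60.6 %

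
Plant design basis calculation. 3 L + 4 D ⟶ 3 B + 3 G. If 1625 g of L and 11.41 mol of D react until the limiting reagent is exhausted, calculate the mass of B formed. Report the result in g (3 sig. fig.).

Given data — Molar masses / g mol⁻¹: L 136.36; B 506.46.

n(L) = 1625 / 136.36 = 11.92 mol
n(D) = 11.41 mol
n/ν for L = 11.92/3 = 3.973
n/ν for D = 11.41/4 = 2.853
Smallest n/ν is D → limiting reagent.
n(B) = (3/4) × 11.41 = 8.558 mol
mass = 8.558 × 506.46 = 4334 g

4330 g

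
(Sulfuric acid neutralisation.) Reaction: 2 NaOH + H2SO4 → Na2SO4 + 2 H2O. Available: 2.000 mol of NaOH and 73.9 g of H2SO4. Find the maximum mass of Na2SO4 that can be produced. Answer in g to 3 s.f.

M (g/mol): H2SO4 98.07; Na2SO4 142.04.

n(NaOH) = 2.000 mol
n(H2SO4) = 73.90 / 98.07 = 0.7535 mol
n/ν → NaOH: 1.000, H2SO4: 0.7535; H2SO4 is limiting.
n(Na2SO4) = (1/1) × 0.7535 = 0.7535 mol
mass = 0.7535 × 142.04 = 107.0 g

107 g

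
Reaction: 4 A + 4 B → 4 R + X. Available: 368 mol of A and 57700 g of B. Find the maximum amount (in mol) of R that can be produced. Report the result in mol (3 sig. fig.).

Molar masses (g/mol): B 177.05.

326 mol

n(A) = 368.0 mol
n(B) = 57700 / 177.05 = 325.9 mol
n/ν → A: 92.00, B: 81.48; B is limiting.
n(R) = (4/4) × 325.9 = 325.9 mol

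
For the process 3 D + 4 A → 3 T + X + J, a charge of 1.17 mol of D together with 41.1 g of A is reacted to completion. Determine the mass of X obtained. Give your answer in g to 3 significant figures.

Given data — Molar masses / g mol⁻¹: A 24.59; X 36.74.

14.3 g

n(D) = 1.170 mol
n(A) = 41.10 / 24.59 = 1.671 mol
n/ν for D = 1.170/3 = 0.3900
n/ν for A = 1.671/4 = 0.4178
Smallest n/ν is D → limiting reagent.
n(X) = (1/3) × 1.170 = 0.3900 mol
mass = 0.3900 × 36.74 = 14.33 g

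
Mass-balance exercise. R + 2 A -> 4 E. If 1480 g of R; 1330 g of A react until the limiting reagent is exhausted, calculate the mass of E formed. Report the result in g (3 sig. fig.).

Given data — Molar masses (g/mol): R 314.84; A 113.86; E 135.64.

2550 g

n(R) = 1480 / 314.84 = 4.701 mol
n(A) = 1330 / 113.86 = 11.68 mol
n/ν for R = 4.701/1 = 4.701
n/ν for A = 11.68/2 = 5.840
Smallest n/ν is R → limiting reagent.
n(E) = (4/1) × 4.701 = 18.80 mol
mass = 18.80 × 135.64 = 2550 g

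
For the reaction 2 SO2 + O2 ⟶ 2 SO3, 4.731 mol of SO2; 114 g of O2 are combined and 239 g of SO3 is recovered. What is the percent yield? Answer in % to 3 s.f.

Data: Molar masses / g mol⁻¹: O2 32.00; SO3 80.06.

n(SO2) = 4.731 mol
n(O2) = 114.0 / 32.00 = 3.563 mol
n/ν for SO2 = 4.731/2 = 2.366
n/ν for O2 = 3.563/1 = 3.563
Smallest n/ν is SO2 → limiting reagent.
theoretical n(SO3) = (2/2) × 4.731 = 4.731 mol → 378.8 g
% yield = 239 / 378.8 × 100 = 63.09 %

63.1 %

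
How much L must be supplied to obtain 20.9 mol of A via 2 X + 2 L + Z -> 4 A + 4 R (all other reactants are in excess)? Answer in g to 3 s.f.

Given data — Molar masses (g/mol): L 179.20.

n(A) = 20.90 mol
n(L) = (2/4) × 20.90 = 10.45 mol
mass = 10.45 × 179.20 = 1873 g

1870 g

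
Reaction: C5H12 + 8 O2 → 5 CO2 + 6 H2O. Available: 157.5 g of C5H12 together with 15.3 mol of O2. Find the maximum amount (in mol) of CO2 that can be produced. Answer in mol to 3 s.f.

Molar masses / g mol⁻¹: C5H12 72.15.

9.56 mol

n(C5H12) = 157.5 / 72.15 = 2.183 mol
n(O2) = 15.30 mol
n/ν for C5H12 = 2.183/1 = 2.183
n/ν for O2 = 15.30/8 = 1.913
Smallest n/ν is O2 → limiting reagent.
n(CO2) = (5/8) × 15.30 = 9.563 mol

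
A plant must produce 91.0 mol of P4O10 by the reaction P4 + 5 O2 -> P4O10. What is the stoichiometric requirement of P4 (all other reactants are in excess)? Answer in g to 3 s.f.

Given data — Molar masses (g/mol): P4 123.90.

n(P4O10) = 91.00 mol
n(P4) = (1/1) × 91.00 = 91.00 mol
mass = 91.00 × 123.90 = 11270 g

11300 g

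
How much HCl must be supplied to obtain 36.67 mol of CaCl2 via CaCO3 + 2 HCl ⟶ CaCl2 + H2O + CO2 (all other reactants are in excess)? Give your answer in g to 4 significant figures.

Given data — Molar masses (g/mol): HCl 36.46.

n(CaCl2) = 36.67 mol
n(HCl) = (2/1) × 36.67 = 73.34 mol
mass = 73.34 × 36.46 = 2674 g

2674 g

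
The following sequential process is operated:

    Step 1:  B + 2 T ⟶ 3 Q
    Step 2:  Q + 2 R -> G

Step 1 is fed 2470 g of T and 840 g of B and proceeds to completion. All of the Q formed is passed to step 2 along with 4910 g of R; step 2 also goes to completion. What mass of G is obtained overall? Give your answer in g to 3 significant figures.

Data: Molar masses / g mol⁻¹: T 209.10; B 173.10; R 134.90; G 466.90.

Step 1:
n(T) = 2470 / 209.10 = 11.81 mol
n(B) = 840.0 / 173.10 = 4.853 mol
n/ν → T: 5.905, B: 4.853; B is limiting.
n(Q) produced = (3/1) × 4.853 = 14.56 mol
Step 2:
n(Q) available = 14.56 mol
n(R) = 4910 / 134.90 = 36.40 mol
n/ν → Q: 14.56, R: 18.20; Q is limiting.
n(G) = (1/1) × 14.56 = 14.56 mol
mass = 14.56 × 466.90 = 6798 g

6800 g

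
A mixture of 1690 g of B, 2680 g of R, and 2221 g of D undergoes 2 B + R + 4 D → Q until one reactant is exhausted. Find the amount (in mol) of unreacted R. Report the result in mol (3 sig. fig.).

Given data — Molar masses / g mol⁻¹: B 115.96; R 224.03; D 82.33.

5.22 mol

n(B) = 1690 / 115.96 = 14.57 mol
n(R) = 2680 / 224.03 = 11.96 mol
n(D) = 2221 / 82.33 = 26.98 mol
n/ν → B: 7.285, R: 11.96, D: 6.745; D is limiting.
R consumed = (1/4) × 26.98 = 6.745 mol
R remaining = 11.96 − 6.745 = 5.215 mol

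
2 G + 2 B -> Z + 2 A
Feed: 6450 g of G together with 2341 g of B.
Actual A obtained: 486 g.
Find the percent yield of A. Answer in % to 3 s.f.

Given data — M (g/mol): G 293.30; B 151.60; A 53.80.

n(G) = 6450 / 293.30 = 21.99 mol
n(B) = 2341 / 151.60 = 15.44 mol
n/ν → G: 11.00, B: 7.720; B is limiting.
theoretical n(A) = (2/2) × 15.44 = 15.44 mol → 830.7 g
% yield = 486 / 830.7 × 100 = 58.50 %

58.5 %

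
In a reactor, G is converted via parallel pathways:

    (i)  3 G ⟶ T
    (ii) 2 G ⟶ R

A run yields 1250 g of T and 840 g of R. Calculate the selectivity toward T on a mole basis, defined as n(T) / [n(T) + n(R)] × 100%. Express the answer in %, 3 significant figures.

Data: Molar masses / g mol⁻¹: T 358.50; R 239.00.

49.8 %

n(T) = 1250 / 358.50 = 3.487 mol
n(R) = 840 / 239.00 = 3.515 mol
selectivity = 3.487/(3.487+3.515) × 100 = 49.80 %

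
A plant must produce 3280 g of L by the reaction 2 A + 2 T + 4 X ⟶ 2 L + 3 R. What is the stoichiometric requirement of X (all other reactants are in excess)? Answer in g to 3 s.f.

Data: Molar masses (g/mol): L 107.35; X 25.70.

n(L) = 3280 / 107.35 = 30.55 mol
n(X) = (4/2) × 30.55 = 61.10 mol
mass = 61.10 × 25.70 = 1570 g

1570 g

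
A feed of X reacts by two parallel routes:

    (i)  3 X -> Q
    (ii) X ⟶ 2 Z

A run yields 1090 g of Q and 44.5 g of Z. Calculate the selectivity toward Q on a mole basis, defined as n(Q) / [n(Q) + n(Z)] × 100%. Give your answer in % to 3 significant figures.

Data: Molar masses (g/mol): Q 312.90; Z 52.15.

n(Q) = 1090 / 312.90 = 3.484 mol
n(Z) = 44.5 / 52.15 = 0.8533 mol
selectivity = 3.484/(3.484+0.8533) × 100 = 80.33 %

80.3 %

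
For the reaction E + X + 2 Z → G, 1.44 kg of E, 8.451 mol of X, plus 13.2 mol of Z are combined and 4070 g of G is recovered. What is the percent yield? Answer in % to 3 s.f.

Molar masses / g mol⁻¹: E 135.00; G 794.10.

n(E) = 1.440×1000 / 135.00 = 10.67 mol
n(X) = 8.451 mol
n(Z) = 13.20 mol
n/ν for E = 10.67/1 = 10.67
n/ν for X = 8.451/1 = 8.451
n/ν for Z = 13.20/2 = 6.600
Smallest n/ν is Z → limiting reagent.
theoretical n(G) = (1/2) × 13.20 = 6.600 mol → 5241 g
% yield = 4070 / 5241 × 100 = 77.66 %

77.7 %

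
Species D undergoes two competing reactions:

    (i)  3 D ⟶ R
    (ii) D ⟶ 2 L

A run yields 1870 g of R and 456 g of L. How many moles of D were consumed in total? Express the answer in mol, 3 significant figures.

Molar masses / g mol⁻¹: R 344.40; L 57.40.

n(R) = 1870 / 344.40 = 5.430 mol
n(L) = 456 / 57.40 = 7.944 mol
n(D) via (i) = (3/1)×5.430 = 16.29 mol
n(D) via (ii) = (1/2)×7.944 = 3.972 mol
total n(D) = 16.29 + 3.972 = 20.26 mol

20.3 mol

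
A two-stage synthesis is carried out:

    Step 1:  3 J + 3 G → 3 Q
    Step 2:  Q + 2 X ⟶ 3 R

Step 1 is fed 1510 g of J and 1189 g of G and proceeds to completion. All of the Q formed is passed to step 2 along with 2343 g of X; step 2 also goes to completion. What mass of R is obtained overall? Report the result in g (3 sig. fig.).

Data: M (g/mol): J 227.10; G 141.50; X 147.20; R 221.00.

4410 g

Step 1:
n(J) = 1510 / 227.10 = 6.649 mol
n(G) = 1189 / 141.50 = 8.403 mol
n/ν for J = 6.649/3 = 2.216
n/ν for G = 8.403/3 = 2.801
Smallest n/ν is J → limiting reagent.
n(Q) produced = (3/3) × 6.649 = 6.649 mol
Step 2:
n(Q) available = 6.649 mol
n(X) = 2343 / 147.20 = 15.92 mol
n/ν for Q = 6.649/1 = 6.649
n/ν for X = 15.92/2 = 7.960
Smallest n/ν is Q → limiting reagent.
n(R) = (3/1) × 6.649 = 19.95 mol
mass = 19.95 × 221.00 = 4409 g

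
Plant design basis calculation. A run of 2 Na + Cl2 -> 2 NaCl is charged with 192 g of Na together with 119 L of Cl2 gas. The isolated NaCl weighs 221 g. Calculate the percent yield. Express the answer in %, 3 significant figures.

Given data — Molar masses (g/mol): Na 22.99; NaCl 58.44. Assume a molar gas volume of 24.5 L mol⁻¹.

n(Na) = 192.0 / 22.99 = 8.351 mol
n(Cl2) = 119.0 / 24.5 = 4.857 mol
n/ν → Na: 4.176, Cl2: 4.857; Na is limiting.
theoretical n(NaCl) = (2/2) × 8.351 = 8.351 mol → 488.0 g
% yield = 221 / 488.0 × 100 = 45.29 %

45.3 %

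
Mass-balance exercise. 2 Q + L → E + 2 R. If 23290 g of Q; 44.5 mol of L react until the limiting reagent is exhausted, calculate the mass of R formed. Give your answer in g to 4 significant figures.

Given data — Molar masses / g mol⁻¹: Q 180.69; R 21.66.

1928 g

n(Q) = 23290 / 180.69 = 128.9 mol
n(L) = 44.50 mol
n/ν for Q = 128.9/2 = 64.45
n/ν for L = 44.50/1 = 44.50
Smallest n/ν is L → limiting reagent.
n(R) = (2/1) × 44.50 = 89.00 mol
mass = 89.00 × 21.66 = 1928 g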